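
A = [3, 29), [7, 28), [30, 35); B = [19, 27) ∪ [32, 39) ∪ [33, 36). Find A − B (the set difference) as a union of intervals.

[3, 19) ∪ [27, 29) ∪ [30, 32)

Merge the first list: [3, 29), [30, 35).
Merge the second list: [19, 27), [32, 39).
[3, 29) \ B = [3, 19), [27, 29).
[30, 35) \ B = [30, 32).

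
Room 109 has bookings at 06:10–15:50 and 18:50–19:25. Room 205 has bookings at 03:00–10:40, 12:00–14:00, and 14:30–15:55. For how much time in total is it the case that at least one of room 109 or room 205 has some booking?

13 h 30 min

A ∪ B = 03:00–15:55, 18:50–19:25.
Total: 12 h 55 min + 35 min = 13 h 30 min.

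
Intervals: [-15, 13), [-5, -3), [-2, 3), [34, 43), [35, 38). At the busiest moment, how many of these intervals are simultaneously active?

At -5, 2 of the intervals are simultaneously active.
No point has more.

2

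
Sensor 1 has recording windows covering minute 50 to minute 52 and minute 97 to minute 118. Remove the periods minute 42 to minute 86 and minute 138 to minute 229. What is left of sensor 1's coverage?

minute 50 to minute 52: entirely removed.
minute 97 to minute 118: nothing removed.

minute 97 to minute 118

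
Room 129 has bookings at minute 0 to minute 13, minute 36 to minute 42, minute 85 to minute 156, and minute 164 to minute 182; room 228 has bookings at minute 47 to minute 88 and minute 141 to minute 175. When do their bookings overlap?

minute 85 to minute 88, minute 141 to minute 156, minute 164 to minute 175

minute 0 to minute 13 meets no B interval.
minute 36 to minute 42 meets no B interval.
minute 85 to minute 156 ∩ B → minute 85 to minute 88, minute 141 to minute 156.
minute 164 to minute 182 ∩ B → minute 164 to minute 175.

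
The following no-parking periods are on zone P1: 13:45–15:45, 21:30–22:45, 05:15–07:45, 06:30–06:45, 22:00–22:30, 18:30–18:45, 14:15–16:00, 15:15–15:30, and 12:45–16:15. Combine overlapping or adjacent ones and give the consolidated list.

05:15–07:45, 12:45–16:15, 18:30–18:45, 21:30–22:45

Sort by start: 05:15–07:45, 06:30–06:45, 12:45–16:15, 13:45–15:45, 14:15–16:00, 15:15–15:30, 18:30–18:45, 21:30–22:45, 22:00–22:30.
06:30–06:45 overlaps/touches 05:15–07:45 → extend to 05:15–07:45.
12:45–16:15 is disjoint → start new block.
13:45–15:45 overlaps/touches 12:45–16:15 → extend to 12:45–16:15.
14:15–16:00 overlaps/touches 12:45–16:15 → extend to 12:45–16:15.
15:15–15:30 overlaps/touches 12:45–16:15 → extend to 12:45–16:15.
18:30–18:45 is disjoint → start new block.
21:30–22:45 is disjoint → start new block.
22:00–22:30 overlaps/touches 21:30–22:45 → extend to 21:30–22:45.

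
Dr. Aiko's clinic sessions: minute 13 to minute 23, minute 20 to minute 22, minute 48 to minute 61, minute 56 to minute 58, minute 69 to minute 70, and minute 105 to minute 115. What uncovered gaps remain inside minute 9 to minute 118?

The merged coverage is minute 13 to minute 23, minute 48 to minute 61, minute 69 to minute 70, minute 105 to minute 115.
Complement within minute 9 to minute 118: minute 9 to minute 13, minute 23 to minute 48, minute 61 to minute 69, minute 70 to minute 105, minute 115 to minute 118.

minute 9 to minute 13, minute 23 to minute 48, minute 61 to minute 69, minute 70 to minute 105, minute 115 to minute 118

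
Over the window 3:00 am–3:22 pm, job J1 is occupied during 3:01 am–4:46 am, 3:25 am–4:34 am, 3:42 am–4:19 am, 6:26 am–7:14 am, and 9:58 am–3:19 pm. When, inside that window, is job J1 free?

3:00 am–3:01 am, 4:46 am–6:26 am, 7:14 am–9:58 am, 3:19 pm–3:22 pm

Covered (merged): 3:01 am–4:46 am, 6:26 am–7:14 am, 9:58 am–3:19 pm.
Complement within 3:00 am–3:22 pm: 3:00 am–3:01 am, 4:46 am–6:26 am, 7:14 am–9:58 am, 3:19 pm–3:22 pm.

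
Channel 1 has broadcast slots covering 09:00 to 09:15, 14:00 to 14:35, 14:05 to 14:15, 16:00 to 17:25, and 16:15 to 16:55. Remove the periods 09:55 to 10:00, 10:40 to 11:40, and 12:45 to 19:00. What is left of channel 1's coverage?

09:00–09:15

First set merges to 09:00–09:15, 14:00–14:35, 16:00–17:25.
09:00–09:15: nothing removed.
14:00–14:35: entirely removed.
16:00–17:25: entirely removed.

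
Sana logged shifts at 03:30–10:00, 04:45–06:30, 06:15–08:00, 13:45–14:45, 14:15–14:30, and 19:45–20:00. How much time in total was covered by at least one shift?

Merged: 03:30–10:00, 13:45–14:45, 19:45–20:00.
Lengths: 6 h 30 min + 1 h + 15 min = 7 h 45 min.

7 h 45 min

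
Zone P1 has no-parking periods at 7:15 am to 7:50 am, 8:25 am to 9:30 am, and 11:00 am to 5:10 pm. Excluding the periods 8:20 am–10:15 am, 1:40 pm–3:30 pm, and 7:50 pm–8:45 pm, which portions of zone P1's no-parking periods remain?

7:15 am–7:50 am, 11:00 am–1:40 pm, 3:30 pm–5:10 pm

7:15 am–7:50 am: no B overlap → unchanged.
8:25 am–9:30 am: fully covered by B → removed.
11:00 am–5:10 pm minus B → 11:00 am–1:40 pm, 3:30 pm–5:10 pm.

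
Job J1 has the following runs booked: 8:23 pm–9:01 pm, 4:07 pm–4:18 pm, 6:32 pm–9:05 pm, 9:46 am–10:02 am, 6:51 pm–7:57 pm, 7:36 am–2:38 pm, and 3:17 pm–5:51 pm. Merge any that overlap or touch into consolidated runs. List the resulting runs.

7:36 am–2:38 pm, 3:17 pm–5:51 pm, 6:32 pm–9:05 pm

Sort by start: 7:36 am–2:38 pm, 9:46 am–10:02 am, 3:17 pm–5:51 pm, 4:07 pm–4:18 pm, 6:32 pm–9:05 pm, 6:51 pm–7:57 pm, 8:23 pm–9:01 pm.
9:46 am–10:02 am overlaps/touches 7:36 am–2:38 pm → extend to 7:36 am–2:38 pm.
3:17 pm–5:51 pm is disjoint → start new block.
4:07 pm–4:18 pm overlaps/touches 3:17 pm–5:51 pm → extend to 3:17 pm–5:51 pm.
6:32 pm–9:05 pm is disjoint → start new block.
6:51 pm–7:57 pm overlaps/touches 6:32 pm–9:05 pm → extend to 6:32 pm–9:05 pm.
8:23 pm–9:01 pm overlaps/touches 6:32 pm–9:05 pm → extend to 6:32 pm–9:05 pm.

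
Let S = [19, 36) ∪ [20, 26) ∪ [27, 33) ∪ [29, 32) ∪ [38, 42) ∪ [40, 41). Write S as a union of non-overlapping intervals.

[20, 26) overlaps/touches [19, 36) → extend to [19, 36).
[27, 33) overlaps/touches [19, 36) → extend to [19, 36).
[29, 32) overlaps/touches [19, 36) → extend to [19, 36).
[38, 42) is disjoint → start new block.
[40, 41) overlaps/touches [38, 42) → extend to [38, 42).

[19, 36) ∪ [38, 42)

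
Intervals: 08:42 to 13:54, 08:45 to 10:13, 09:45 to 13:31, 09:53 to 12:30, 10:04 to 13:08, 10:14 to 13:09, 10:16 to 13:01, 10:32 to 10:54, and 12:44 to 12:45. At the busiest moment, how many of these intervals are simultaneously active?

Walk the sorted start/end points keeping a running depth.
The depth first hits 7 at 10:32.

7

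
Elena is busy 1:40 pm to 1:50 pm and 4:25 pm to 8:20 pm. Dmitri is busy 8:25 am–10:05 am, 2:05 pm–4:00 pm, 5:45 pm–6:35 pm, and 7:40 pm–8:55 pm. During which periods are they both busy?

1:40 pm–1:50 pm meets no B interval.
4:25 pm–8:20 pm ∩ B → 5:45 pm–6:35 pm, 7:40 pm–8:20 pm.

5:45 pm–6:35 pm, 7:40 pm–8:20 pm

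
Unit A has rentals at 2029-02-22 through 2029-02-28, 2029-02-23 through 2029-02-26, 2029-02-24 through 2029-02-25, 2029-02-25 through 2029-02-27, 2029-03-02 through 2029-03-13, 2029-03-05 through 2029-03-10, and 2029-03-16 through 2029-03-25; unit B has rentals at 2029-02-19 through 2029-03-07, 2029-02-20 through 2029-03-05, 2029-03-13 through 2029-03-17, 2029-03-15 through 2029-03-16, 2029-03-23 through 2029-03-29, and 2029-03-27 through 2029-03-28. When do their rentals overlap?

2029-02-22 through 2029-02-28, 2029-03-02 through 2029-03-07, 2029-03-13 through 2029-03-13, 2029-03-16 through 2029-03-17, 2029-03-23 through 2029-03-25

A, merged: 2029-02-22 through 2029-02-28, 2029-03-02 through 2029-03-13, 2029-03-16 through 2029-03-25.
B, merged: 2029-02-19 through 2029-03-07, 2029-03-13 through 2029-03-17, 2029-03-23 through 2029-03-29.
2029-02-22 through 2029-02-28 ∩ B → 2029-02-22 through 2029-02-28.
2029-03-02 through 2029-03-13 ∩ B → 2029-03-02 through 2029-03-07, 2029-03-13 through 2029-03-13.
2029-03-16 through 2029-03-25 ∩ B → 2029-03-16 through 2029-03-17, 2029-03-23 through 2029-03-25.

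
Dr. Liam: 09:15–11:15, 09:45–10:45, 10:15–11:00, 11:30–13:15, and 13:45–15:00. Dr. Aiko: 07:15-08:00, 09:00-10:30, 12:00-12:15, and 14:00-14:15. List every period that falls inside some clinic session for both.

Merge the first list: 09:15–11:15, 11:30–13:15, 13:45–15:00.
09:15–11:15 overlaps B on 09:15–10:30.
11:30–13:15 overlaps B on 12:00–12:15.
13:45–15:00 overlaps B on 14:00–14:15.

09:15–10:30, 12:00–12:15, 14:00–14:15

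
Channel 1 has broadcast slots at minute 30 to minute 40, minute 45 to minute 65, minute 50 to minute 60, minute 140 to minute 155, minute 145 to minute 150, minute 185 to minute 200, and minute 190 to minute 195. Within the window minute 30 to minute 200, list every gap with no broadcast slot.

minute 40 to minute 45, minute 65 to minute 140, minute 155 to minute 185

Covered (merged): minute 30 to minute 40, minute 45 to minute 65, minute 140 to minute 155, minute 185 to minute 200.
Complement within minute 30 to minute 200: minute 40 to minute 45, minute 65 to minute 140, minute 155 to minute 185.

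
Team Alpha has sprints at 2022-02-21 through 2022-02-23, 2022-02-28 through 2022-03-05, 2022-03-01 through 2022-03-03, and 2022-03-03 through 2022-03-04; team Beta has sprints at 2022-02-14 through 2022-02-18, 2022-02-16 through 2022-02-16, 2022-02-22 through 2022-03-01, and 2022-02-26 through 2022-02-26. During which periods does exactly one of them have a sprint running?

2022-02-14 through 2022-02-18, 2022-02-21 through 2022-02-21, 2022-02-24 through 2022-02-27, 2022-03-02 through 2022-03-05

First set merges to 2022-02-21 through 2022-02-23, 2022-02-28 through 2022-03-05.
Second set merges to 2022-02-14 through 2022-02-18, 2022-02-22 through 2022-03-01.
Only in the first: 2022-02-21 through 2022-02-21, 2022-03-02 through 2022-03-05.
Only in the second: 2022-02-14 through 2022-02-18, 2022-02-24 through 2022-02-27.
Together these are the periods covered by exactly one.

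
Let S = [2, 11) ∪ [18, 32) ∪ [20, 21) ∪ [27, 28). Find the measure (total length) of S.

23

Merged: [2, 11), [18, 32).
Lengths: 9 + 14 = 23.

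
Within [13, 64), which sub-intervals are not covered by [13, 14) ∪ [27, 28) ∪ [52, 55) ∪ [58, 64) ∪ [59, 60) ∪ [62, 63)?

After merging, the occupied span is [13, 14), [27, 28), [52, 55), [58, 64).
Gaps within [13, 64): [14, 27), [28, 52), [55, 58).

[14, 27) ∪ [28, 52) ∪ [55, 58)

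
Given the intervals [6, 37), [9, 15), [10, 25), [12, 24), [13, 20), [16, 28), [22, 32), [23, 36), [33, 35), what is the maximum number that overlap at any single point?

Walk the sorted start/end points keeping a running depth.
The depth first hits 6 at 23.

6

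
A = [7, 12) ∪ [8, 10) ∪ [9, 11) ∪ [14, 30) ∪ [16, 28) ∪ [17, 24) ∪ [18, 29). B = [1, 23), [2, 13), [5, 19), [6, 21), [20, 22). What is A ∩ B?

A, merged: [7, 12), [14, 30).
B, merged: [1, 23).
[7, 12) overlaps B on [7, 12).
[14, 30) overlaps B on [14, 23).

[7, 12) ∪ [14, 23)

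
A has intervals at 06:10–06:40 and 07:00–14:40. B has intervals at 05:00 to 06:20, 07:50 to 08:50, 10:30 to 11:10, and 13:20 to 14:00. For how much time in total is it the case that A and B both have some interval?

A ∩ B = 06:10–06:20, 07:50–08:50, 10:30–11:10, 13:20–14:00.
Total: 10 min + 1 h + 40 min + 40 min = 2 h 30 min.

2 h 30 min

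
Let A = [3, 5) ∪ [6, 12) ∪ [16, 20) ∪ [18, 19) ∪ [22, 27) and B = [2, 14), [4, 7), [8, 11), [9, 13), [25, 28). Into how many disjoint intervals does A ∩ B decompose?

A, merged: [3, 5), [6, 12), [16, 20), [22, 27).
B, merged: [2, 14), [25, 28).
A ∩ B = [3, 5), [6, 12), [25, 27).
That is 3 disjoint pieces.

3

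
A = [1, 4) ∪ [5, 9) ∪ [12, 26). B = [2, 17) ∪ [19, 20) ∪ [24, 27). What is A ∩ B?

[1, 4) meets the second set on [2, 4).
[5, 9) meets the second set on [5, 9).
[12, 26) meets the second set on [12, 17), [19, 20), [24, 26).

[2, 4) ∪ [5, 9) ∪ [12, 17) ∪ [19, 20) ∪ [24, 26)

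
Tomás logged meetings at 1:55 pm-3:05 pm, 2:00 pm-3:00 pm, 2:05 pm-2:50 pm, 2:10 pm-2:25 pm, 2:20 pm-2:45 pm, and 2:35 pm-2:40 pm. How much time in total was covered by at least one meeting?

Merged: 1:55 pm-3:05 pm.
Length: 1 h 10 min.

1 h 10 min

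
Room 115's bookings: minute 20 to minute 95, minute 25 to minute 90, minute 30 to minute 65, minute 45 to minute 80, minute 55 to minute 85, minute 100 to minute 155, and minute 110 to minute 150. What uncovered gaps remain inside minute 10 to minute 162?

Covered (merged): minute 20 to minute 95, minute 100 to minute 155.
Complement within minute 10 to minute 162: minute 10 to minute 20, minute 95 to minute 100, minute 155 to minute 162.

minute 10 to minute 20, minute 95 to minute 100, minute 155 to minute 162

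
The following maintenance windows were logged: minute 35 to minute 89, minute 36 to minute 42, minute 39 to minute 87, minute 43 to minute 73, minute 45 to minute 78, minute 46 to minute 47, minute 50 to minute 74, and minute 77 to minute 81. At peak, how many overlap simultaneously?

Sweep endpoints in order; track running count of active intervals.
Peak of 5 reached at minute 46.

5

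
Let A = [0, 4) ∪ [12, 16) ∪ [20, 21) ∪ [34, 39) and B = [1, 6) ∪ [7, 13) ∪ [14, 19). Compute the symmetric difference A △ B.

[0, 1) ∪ [4, 6) ∪ [7, 12) ∪ [13, 14) ∪ [16, 19) ∪ [20, 21) ∪ [34, 39)

A \ B = [0, 1), [13, 14), [20, 21), [34, 39).
B \ A = [4, 6), [7, 12), [16, 19).
Union of the two gives the symmetric difference.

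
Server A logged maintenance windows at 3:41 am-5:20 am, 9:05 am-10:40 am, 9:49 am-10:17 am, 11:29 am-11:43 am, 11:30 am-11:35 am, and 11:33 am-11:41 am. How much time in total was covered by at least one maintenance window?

Merged: 3:41 am-5:20 am, 9:05 am-10:40 am, 11:29 am-11:43 am.
Lengths: 1 h 39 min + 1 h 35 min + 14 min = 3 h 28 min.

3 h 28 min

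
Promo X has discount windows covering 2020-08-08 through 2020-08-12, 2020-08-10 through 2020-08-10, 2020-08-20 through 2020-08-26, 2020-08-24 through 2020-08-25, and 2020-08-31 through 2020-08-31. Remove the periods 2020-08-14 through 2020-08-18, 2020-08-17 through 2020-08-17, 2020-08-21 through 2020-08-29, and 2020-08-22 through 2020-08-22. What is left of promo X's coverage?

2020-08-08 through 2020-08-12, 2020-08-20 through 2020-08-20, 2020-08-31 through 2020-08-31

Merge the first list: 2020-08-08 through 2020-08-12, 2020-08-20 through 2020-08-26, 2020-08-31 through 2020-08-31.
Merge the second list: 2020-08-14 through 2020-08-18, 2020-08-21 through 2020-08-29.
2020-08-08 through 2020-08-12: no B overlap → unchanged.
2020-08-20 through 2020-08-26 minus B → 2020-08-20 through 2020-08-20.
2020-08-31 through 2020-08-31: no B overlap → unchanged.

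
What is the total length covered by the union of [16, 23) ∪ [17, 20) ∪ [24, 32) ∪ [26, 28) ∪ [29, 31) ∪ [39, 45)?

Merged: [16, 23), [24, 32), [39, 45).
Lengths: 7 + 8 + 6 = 21.

21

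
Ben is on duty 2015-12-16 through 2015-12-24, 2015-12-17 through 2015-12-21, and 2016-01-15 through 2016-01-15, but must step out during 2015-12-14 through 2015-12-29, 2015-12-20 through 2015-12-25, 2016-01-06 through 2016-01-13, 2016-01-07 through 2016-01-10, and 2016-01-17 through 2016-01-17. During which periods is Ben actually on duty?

2016-01-15 through 2016-01-15

Merge the first list: 2015-12-16 through 2015-12-24, 2016-01-15 through 2016-01-15.
Merge the second list: 2015-12-14 through 2015-12-29, 2016-01-06 through 2016-01-13, 2016-01-17 through 2016-01-17.
2015-12-16 through 2015-12-24 lies entirely inside B → drops out.
2016-01-15 through 2016-01-15 is untouched.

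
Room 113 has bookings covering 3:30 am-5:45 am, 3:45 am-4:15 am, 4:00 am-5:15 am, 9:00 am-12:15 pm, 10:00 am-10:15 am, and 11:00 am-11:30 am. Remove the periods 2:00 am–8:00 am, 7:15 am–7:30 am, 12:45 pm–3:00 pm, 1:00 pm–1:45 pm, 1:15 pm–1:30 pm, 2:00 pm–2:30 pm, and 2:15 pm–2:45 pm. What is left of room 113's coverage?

9:00 am-12:15 pm

First set merges to 3:30 am-5:45 am, 9:00 am-12:15 pm.
Second set merges to 2:00 am-8:00 am, 12:45 pm-3:00 pm.
3:30 am-5:45 am: entirely removed.
9:00 am-12:15 pm: nothing removed.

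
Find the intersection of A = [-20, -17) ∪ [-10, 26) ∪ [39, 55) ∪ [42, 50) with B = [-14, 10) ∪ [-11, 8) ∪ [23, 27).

[-10, 10) ∪ [23, 26)

Merge the first list: [-20, -17), [-10, 26), [39, 55).
Merge the second list: [-14, 10), [23, 27).
[-20, -17) meets no B interval.
[-10, 26) ∩ B → [-10, 10), [23, 26).
[39, 55) meets no B interval.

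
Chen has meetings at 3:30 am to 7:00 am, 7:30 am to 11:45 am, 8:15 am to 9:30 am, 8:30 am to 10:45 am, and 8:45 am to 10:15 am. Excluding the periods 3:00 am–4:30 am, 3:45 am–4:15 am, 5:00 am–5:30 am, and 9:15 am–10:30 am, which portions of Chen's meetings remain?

Merge the first list: 3:30 am-7:00 am, 7:30 am-11:45 am.
Merge the second list: 3:00 am-4:30 am, 5:00 am-5:30 am, 9:15 am-10:30 am.
3:30 am-7:00 am with B removed leaves 4:30 am-5:00 am, 5:30 am-7:00 am.
7:30 am-11:45 am with B removed leaves 7:30 am-9:15 am, 10:30 am-11:45 am.

4:30 am-5:00 am, 5:30 am-7:00 am, 7:30 am-9:15 am, 10:30 am-11:45 am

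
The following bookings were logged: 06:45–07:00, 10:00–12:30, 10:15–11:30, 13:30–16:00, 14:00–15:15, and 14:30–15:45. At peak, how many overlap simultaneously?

Walk the sorted start/end points keeping a running depth.
The depth first hits 3 at 14:30.

3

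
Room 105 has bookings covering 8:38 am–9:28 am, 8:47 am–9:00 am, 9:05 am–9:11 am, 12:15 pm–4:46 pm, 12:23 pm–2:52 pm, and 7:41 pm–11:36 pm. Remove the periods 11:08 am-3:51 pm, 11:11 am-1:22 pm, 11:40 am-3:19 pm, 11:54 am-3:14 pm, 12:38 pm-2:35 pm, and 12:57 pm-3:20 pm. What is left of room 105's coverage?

Merge the first list: 8:38 am–9:28 am, 12:15 pm–4:46 pm, 7:41 pm–11:36 pm.
Merge the second list: 11:08 am–3:51 pm.
8:38 am–9:28 am: nothing removed.
12:15 pm–4:46 pm \ B = 3:51 pm–4:46 pm.
7:41 pm–11:36 pm: nothing removed.

8:38 am–9:28 am, 3:51 pm–4:46 pm, 7:41 pm–11:36 pm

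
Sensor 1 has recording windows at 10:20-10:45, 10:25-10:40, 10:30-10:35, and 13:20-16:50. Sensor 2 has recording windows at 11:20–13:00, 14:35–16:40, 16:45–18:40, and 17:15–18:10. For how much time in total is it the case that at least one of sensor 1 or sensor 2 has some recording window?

A, merged: 10:20-10:45, 13:20-16:50.
B, merged: 11:20-13:00, 14:35-16:40, 16:45-18:40.
A ∪ B = 10:20-10:45, 11:20-13:00, 13:20-18:40.
Total: 25 min + 1 h 40 min + 5 h 20 min = 7 h 25 min.

7 h 25 min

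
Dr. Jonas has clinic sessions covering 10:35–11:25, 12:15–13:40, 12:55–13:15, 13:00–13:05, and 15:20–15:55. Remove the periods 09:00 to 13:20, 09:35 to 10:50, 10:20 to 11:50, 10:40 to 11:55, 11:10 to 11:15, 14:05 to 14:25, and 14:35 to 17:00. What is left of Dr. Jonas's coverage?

Merge the first list: 10:35–11:25, 12:15–13:40, 15:20–15:55.
Merge the second list: 09:00–13:20, 14:05–14:25, 14:35–17:00.
10:35–11:25 lies entirely inside B → drops out.
12:15–13:40 with B removed leaves 13:20–13:40.
15:20–15:55 lies entirely inside B → drops out.

13:20–13:40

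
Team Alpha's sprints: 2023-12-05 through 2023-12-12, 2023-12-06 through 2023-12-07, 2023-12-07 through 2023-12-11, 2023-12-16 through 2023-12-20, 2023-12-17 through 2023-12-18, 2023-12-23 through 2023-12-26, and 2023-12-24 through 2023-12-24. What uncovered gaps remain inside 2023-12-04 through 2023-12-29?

The merged coverage is 2023-12-05 through 2023-12-12, 2023-12-16 through 2023-12-20, 2023-12-23 through 2023-12-26.
Gaps within 2023-12-04 through 2023-12-29: 2023-12-04 through 2023-12-04, 2023-12-13 through 2023-12-15, 2023-12-21 through 2023-12-22, 2023-12-27 through 2023-12-29.

2023-12-04 through 2023-12-04, 2023-12-13 through 2023-12-15, 2023-12-21 through 2023-12-22, 2023-12-27 through 2023-12-29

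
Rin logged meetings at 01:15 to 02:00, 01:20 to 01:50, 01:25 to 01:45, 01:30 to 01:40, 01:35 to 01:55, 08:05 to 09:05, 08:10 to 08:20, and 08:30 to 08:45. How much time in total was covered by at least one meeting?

Merged: 01:15–02:00, 08:05–09:05.
Lengths: 45 min + 1 h = 1 h 45 min.

1 h 45 min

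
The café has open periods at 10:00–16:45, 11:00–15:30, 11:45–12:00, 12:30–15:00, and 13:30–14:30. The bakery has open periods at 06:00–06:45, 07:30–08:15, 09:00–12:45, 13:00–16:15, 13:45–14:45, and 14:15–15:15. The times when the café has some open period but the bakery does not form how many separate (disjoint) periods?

Merge the first list: 10:00–16:45.
Merge the second list: 06:00–06:45, 07:30–08:15, 09:00–12:45, 13:00–16:15.
A \ B = 12:45–13:00, 16:15–16:45.
That is 2 disjoint pieces.

2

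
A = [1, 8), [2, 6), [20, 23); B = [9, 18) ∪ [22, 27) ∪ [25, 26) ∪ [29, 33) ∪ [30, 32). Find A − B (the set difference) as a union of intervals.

[1, 8) ∪ [20, 22)

A, merged: [1, 8), [20, 23).
B, merged: [9, 18), [22, 27), [29, 33).
[1, 8) is untouched.
[20, 23) with B removed leaves [20, 22).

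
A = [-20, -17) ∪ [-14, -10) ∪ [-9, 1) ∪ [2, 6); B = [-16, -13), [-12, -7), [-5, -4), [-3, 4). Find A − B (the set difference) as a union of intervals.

[-20, -17): no B overlap → unchanged.
[-14, -10) minus B → [-13, -12).
[-9, 1) minus B → [-7, -5), [-4, -3).
[2, 6) minus B → [4, 6).

[-20, -17) ∪ [-13, -12) ∪ [-7, -5) ∪ [-4, -3) ∪ [4, 6)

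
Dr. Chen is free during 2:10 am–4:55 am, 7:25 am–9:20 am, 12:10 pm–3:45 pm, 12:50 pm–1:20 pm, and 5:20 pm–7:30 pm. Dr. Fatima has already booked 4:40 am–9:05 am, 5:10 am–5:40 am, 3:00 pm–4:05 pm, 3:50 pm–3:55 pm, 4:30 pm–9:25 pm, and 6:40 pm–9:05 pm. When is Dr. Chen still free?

A, merged: 2:10 am–4:55 am, 7:25 am–9:20 am, 12:10 pm–3:45 pm, 5:20 pm–7:30 pm.
B, merged: 4:40 am–9:05 am, 3:00 pm–4:05 pm, 4:30 pm–9:25 pm.
2:10 am–4:55 am \ B = 2:10 am–4:40 am.
7:25 am–9:20 am \ B = 9:05 am–9:20 am.
12:10 pm–3:45 pm \ B = 12:10 pm–3:00 pm.
5:20 pm–7:30 pm: entirely removed.

2:10 am–4:40 am, 9:05 am–9:20 am, 12:10 pm–3:00 pm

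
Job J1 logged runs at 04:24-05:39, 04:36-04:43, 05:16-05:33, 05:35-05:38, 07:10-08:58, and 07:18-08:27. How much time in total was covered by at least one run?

Merged: 04:24-05:39, 07:10-08:58.
Lengths: 1 h 15 min + 1 h 48 min = 3 h 3 min.

3 h 3 min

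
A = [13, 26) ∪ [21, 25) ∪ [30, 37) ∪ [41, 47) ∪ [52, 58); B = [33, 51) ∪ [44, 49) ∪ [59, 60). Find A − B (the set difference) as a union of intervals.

Merge the first list: [13, 26), [30, 37), [41, 47), [52, 58).
Merge the second list: [33, 51), [59, 60).
[13, 26) is untouched.
[30, 37) with B removed leaves [30, 33).
[41, 47) lies entirely inside B → drops out.
[52, 58) is untouched.

[13, 26) ∪ [30, 33) ∪ [52, 58)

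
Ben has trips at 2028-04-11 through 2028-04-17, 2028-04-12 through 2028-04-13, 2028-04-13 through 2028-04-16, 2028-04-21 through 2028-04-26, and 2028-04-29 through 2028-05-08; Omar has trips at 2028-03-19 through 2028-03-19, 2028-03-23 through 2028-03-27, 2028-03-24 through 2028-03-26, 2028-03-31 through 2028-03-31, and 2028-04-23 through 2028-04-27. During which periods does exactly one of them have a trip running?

2028-03-19 through 2028-03-19, 2028-03-23 through 2028-03-27, 2028-03-31 through 2028-03-31, 2028-04-11 through 2028-04-17, 2028-04-21 through 2028-04-22, 2028-04-27 through 2028-04-27, 2028-04-29 through 2028-05-08

First set merges to 2028-04-11 through 2028-04-17, 2028-04-21 through 2028-04-26, 2028-04-29 through 2028-05-08.
Second set merges to 2028-03-19 through 2028-03-19, 2028-03-23 through 2028-03-27, 2028-03-31 through 2028-03-31, 2028-04-23 through 2028-04-27.
A \ B = 2028-04-11 through 2028-04-17, 2028-04-21 through 2028-04-22, 2028-04-29 through 2028-05-08.
B \ A = 2028-03-19 through 2028-03-19, 2028-03-23 through 2028-03-27, 2028-03-31 through 2028-03-31, 2028-04-27 through 2028-04-27.
Union of the two gives the symmetric difference.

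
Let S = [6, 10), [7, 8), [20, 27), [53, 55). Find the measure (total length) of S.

Merged: [6, 10), [20, 27), [53, 55).
Lengths: 4 + 7 + 2 = 13.

13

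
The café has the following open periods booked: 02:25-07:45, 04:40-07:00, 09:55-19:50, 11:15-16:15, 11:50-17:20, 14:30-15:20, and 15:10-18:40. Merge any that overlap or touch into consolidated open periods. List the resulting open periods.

02:25–07:45, 09:55–19:50

04:40–07:00 overlaps/touches 02:25–07:45 → extend to 02:25–07:45.
09:55–19:50 is disjoint → start new block.
11:15–16:15 overlaps/touches 09:55–19:50 → extend to 09:55–19:50.
11:50–17:20 overlaps/touches 09:55–19:50 → extend to 09:55–19:50.
14:30–15:20 overlaps/touches 09:55–19:50 → extend to 09:55–19:50.
15:10–18:40 overlaps/touches 09:55–19:50 → extend to 09:55–19:50.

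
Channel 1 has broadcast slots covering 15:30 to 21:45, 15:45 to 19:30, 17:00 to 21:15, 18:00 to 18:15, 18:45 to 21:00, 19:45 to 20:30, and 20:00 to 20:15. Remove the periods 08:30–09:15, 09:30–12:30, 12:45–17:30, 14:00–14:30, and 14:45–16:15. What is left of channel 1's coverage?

17:30–21:45

First set merges to 15:30–21:45.
Second set merges to 08:30–09:15, 09:30–12:30, 12:45–17:30.
15:30–21:45 \ B = 17:30–21:45.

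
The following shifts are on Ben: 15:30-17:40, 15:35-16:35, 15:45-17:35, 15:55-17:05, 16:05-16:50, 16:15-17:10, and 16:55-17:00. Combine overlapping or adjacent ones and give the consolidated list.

15:35–16:35 overlaps/touches 15:30–17:40 → extend to 15:30–17:40.
15:45–17:35 overlaps/touches 15:30–17:40 → extend to 15:30–17:40.
15:55–17:05 overlaps/touches 15:30–17:40 → extend to 15:30–17:40.
16:05–16:50 overlaps/touches 15:30–17:40 → extend to 15:30–17:40.
16:15–17:10 overlaps/touches 15:30–17:40 → extend to 15:30–17:40.
16:55–17:00 overlaps/touches 15:30–17:40 → extend to 15:30–17:40.

15:30–17:40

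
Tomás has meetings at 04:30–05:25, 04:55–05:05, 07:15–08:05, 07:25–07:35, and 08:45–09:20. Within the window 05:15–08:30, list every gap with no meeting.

05:25–07:15, 08:05–08:30

After merging, the occupied span is 04:30–05:25, 07:15–08:05, 08:45–09:20.
Uncovered inside 05:15–08:30: 05:25–07:15, 08:05–08:30.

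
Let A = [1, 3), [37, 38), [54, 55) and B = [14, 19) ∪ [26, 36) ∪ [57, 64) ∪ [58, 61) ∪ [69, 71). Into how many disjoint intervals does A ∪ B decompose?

B, merged: [14, 19), [26, 36), [57, 64), [69, 71).
A ∪ B = [1, 3), [14, 19), [26, 36), [37, 38), [54, 55), [57, 64), [69, 71).
That is 7 disjoint pieces.

7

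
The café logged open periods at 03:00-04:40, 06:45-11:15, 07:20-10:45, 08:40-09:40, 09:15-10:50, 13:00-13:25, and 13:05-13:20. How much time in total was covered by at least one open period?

6 h 35 min

Merged: 03:00–04:40, 06:45–11:15, 13:00–13:25.
Lengths: 1 h 40 min + 4 h 30 min + 25 min = 6 h 35 min.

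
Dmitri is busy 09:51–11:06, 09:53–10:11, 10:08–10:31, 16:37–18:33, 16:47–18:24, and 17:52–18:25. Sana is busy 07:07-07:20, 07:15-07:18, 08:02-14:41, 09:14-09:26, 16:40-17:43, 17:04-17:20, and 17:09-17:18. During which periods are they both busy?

09:51-11:06, 16:40-17:43

A, merged: 09:51-11:06, 16:37-18:33.
B, merged: 07:07-07:20, 08:02-14:41, 16:40-17:43.
09:51-11:06 ∩ B → 09:51-11:06.
16:37-18:33 ∩ B → 16:40-17:43.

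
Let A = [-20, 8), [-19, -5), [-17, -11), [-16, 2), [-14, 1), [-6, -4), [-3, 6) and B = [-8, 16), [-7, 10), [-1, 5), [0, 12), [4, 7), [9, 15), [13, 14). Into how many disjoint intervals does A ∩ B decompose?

First set merges to [-20, 8).
Second set merges to [-8, 16).
A ∩ B = [-8, 8).
That is 1 disjoint piece.

1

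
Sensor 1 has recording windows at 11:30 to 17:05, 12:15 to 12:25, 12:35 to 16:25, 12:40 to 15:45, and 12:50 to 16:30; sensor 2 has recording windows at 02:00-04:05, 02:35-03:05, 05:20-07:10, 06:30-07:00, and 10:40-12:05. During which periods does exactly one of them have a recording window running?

First set merges to 11:30–17:05.
Second set merges to 02:00–04:05, 05:20–07:10, 10:40–12:05.
Only in the first: 12:05–17:05.
Only in the second: 02:00–04:05, 05:20–07:10, 10:40–11:30.
Together these are the periods covered by exactly one.

02:00–04:05, 05:20–07:10, 10:40–11:30, 12:05–17:05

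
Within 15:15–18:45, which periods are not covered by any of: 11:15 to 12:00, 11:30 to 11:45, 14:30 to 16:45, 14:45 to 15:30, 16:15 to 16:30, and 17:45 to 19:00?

16:45–17:45

The merged coverage is 11:15–12:00, 14:30–16:45, 17:45–19:00.
Uncovered inside 15:15–18:45: 16:45–17:45.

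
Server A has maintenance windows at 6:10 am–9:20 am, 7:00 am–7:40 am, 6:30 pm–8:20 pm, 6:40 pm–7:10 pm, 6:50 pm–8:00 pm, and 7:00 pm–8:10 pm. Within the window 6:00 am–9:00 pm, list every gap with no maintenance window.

Covered (merged): 6:10 am–9:20 am, 6:30 pm–8:20 pm.
Gaps within 6:00 am–9:00 pm: 6:00 am–6:10 am, 9:20 am–6:30 pm, 8:20 pm–9:00 pm.

6:00 am–6:10 am, 9:20 am–6:30 pm, 8:20 pm–9:00 pm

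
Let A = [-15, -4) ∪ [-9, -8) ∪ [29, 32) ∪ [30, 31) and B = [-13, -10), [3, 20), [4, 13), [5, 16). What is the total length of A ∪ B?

31

Merge the first list: [-15, -4), [29, 32).
Merge the second list: [-13, -10), [3, 20).
A ∪ B = [-15, -4), [3, 20), [29, 32).
Total: 11 + 17 + 3 = 31.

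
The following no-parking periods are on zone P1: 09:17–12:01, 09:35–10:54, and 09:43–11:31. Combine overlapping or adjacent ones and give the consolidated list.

09:17–12:01

09:35–10:54 overlaps/touches 09:17–12:01 → extend to 09:17–12:01.
09:43–11:31 overlaps/touches 09:17–12:01 → extend to 09:17–12:01.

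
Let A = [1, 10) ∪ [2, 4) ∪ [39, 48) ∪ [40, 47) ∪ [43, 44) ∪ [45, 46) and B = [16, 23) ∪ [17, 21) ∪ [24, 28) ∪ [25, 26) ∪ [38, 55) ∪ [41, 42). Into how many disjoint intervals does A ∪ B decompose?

4

Merge the first list: [1, 10), [39, 48).
Merge the second list: [16, 23), [24, 28), [38, 55).
A ∪ B = [1, 10), [16, 23), [24, 28), [38, 55).
That is 4 disjoint pieces.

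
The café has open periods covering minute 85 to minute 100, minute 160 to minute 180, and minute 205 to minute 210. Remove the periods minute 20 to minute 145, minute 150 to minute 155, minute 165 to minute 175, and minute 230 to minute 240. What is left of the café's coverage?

minute 85 to minute 100 lies entirely inside B → drops out.
minute 160 to minute 180 with B removed leaves minute 160 to minute 165, minute 175 to minute 180.
minute 205 to minute 210 is untouched.

minute 160 to minute 165, minute 175 to minute 180, minute 205 to minute 210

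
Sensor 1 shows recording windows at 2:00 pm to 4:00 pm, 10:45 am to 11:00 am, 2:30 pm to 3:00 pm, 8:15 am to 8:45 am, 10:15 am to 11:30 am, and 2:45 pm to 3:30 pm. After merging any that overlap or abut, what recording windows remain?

8:15 am–8:45 am, 10:15 am–11:30 am, 2:00 pm–4:00 pm

Sort by start: 8:15 am–8:45 am, 10:15 am–11:30 am, 10:45 am–11:00 am, 2:00 pm–4:00 pm, 2:30 pm–3:00 pm, 2:45 pm–3:30 pm.
10:15 am–11:30 am is disjoint → start new block.
10:45 am–11:00 am overlaps/touches 10:15 am–11:30 am → extend to 10:15 am–11:30 am.
2:00 pm–4:00 pm is disjoint → start new block.
2:30 pm–3:00 pm overlaps/touches 2:00 pm–4:00 pm → extend to 2:00 pm–4:00 pm.
2:45 pm–3:30 pm overlaps/touches 2:00 pm–4:00 pm → extend to 2:00 pm–4:00 pm.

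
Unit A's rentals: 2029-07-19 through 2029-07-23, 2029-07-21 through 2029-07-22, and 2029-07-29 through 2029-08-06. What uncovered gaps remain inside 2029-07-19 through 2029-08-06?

The merged coverage is 2029-07-19 through 2029-07-23, 2029-07-29 through 2029-08-06.
Uncovered inside 2029-07-19 through 2029-08-06: 2029-07-24 through 2029-07-28.

2029-07-24 through 2029-07-28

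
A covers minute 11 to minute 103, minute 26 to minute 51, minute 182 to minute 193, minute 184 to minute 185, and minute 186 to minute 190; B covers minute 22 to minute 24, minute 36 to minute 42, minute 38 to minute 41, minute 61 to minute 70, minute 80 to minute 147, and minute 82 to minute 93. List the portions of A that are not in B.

Merge the first list: minute 11 to minute 103, minute 182 to minute 193.
Merge the second list: minute 22 to minute 24, minute 36 to minute 42, minute 61 to minute 70, minute 80 to minute 147.
minute 11 to minute 103 \ B = minute 11 to minute 22, minute 24 to minute 36, minute 42 to minute 61, minute 70 to minute 80.
minute 182 to minute 193: nothing removed.

minute 11 to minute 22, minute 24 to minute 36, minute 42 to minute 61, minute 70 to minute 80, minute 182 to minute 193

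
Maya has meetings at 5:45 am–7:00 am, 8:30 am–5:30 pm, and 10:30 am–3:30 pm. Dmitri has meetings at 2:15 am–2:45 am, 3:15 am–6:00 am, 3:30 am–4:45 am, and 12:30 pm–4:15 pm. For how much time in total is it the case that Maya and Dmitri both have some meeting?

4 h

First set merges to 5:45 am–7:00 am, 8:30 am–5:30 pm.
Second set merges to 2:15 am–2:45 am, 3:15 am–6:00 am, 12:30 pm–4:15 pm.
A ∩ B = 5:45 am–6:00 am, 12:30 pm–4:15 pm.
Total: 15 min + 3 h 45 min = 4 h.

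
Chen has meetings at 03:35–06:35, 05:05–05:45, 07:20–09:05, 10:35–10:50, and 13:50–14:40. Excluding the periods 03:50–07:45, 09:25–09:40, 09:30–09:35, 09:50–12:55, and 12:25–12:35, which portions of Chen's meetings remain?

03:35-03:50, 07:45-09:05, 13:50-14:40

A, merged: 03:35-06:35, 07:20-09:05, 10:35-10:50, 13:50-14:40.
B, merged: 03:50-07:45, 09:25-09:40, 09:50-12:55.
03:35-06:35 \ B = 03:35-03:50.
07:20-09:05 \ B = 07:45-09:05.
10:35-10:50: entirely removed.
13:50-14:40: nothing removed.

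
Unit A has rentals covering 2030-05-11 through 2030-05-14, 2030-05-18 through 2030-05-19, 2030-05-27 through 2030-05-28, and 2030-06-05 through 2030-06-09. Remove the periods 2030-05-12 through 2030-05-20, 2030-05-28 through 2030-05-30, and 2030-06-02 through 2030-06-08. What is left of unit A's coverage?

2030-05-11 through 2030-05-11, 2030-05-27 through 2030-05-27, 2030-06-09 through 2030-06-09

2030-05-11 through 2030-05-14 \ B = 2030-05-11 through 2030-05-11.
2030-05-18 through 2030-05-19: entirely removed.
2030-05-27 through 2030-05-28 \ B = 2030-05-27 through 2030-05-27.
2030-06-05 through 2030-06-09 \ B = 2030-06-09 through 2030-06-09.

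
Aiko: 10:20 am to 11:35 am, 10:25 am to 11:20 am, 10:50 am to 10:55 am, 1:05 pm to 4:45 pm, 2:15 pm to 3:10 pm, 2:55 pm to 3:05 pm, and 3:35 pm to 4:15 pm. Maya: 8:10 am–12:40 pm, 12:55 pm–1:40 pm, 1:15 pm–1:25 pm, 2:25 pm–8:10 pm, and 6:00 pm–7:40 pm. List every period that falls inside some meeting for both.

Merge the first list: 10:20 am–11:35 am, 1:05 pm–4:45 pm.
Merge the second list: 8:10 am–12:40 pm, 12:55 pm–1:40 pm, 2:25 pm–8:10 pm.
10:20 am–11:35 am meets the second set on 10:20 am–11:35 am.
1:05 pm–4:45 pm meets the second set on 1:05 pm–1:40 pm, 2:25 pm–4:45 pm.

10:20 am–11:35 am, 1:05 pm–1:40 pm, 2:25 pm–4:45 pm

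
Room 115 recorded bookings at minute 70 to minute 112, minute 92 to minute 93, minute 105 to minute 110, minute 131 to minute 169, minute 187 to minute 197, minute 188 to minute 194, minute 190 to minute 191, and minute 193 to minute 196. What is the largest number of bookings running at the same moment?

At minute 190, 3 of the intervals are simultaneously active.
No point has more.

3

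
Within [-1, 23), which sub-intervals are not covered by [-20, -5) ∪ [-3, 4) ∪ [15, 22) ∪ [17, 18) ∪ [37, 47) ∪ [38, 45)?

[4, 15) ∪ [22, 23)

Covered (merged): [-20, -5), [-3, 4), [15, 22), [37, 47).
Complement within [-1, 23): [4, 15), [22, 23).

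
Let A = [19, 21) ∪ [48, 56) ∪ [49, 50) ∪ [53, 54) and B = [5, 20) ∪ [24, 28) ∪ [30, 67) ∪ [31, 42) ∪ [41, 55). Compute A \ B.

Merge the first list: [19, 21), [48, 56).
Merge the second list: [5, 20), [24, 28), [30, 67).
[19, 21) minus B → [20, 21).
[48, 56): fully covered by B → removed.

[20, 21)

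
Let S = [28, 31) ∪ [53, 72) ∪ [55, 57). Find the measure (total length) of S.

Merged: [28, 31), [53, 72).
Lengths: 3 + 19 = 22.

22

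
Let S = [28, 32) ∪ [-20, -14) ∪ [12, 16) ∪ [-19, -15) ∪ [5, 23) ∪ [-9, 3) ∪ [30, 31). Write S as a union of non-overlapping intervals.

Sort by start: [-20, -14), [-19, -15), [-9, 3), [5, 23), [12, 16), [28, 32), [30, 31).
[-19, -15) overlaps/touches [-20, -14) → extend to [-20, -14).
[-9, 3) is disjoint → start new block.
[5, 23) is disjoint → start new block.
[12, 16) overlaps/touches [5, 23) → extend to [5, 23).
[28, 32) is disjoint → start new block.
[30, 31) overlaps/touches [28, 32) → extend to [28, 32).

[-20, -14) ∪ [-9, 3) ∪ [5, 23) ∪ [28, 32)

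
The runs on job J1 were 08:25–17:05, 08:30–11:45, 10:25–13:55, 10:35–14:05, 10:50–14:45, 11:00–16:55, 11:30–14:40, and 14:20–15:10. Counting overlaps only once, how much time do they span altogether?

8 h 40 min

Merged: 08:25–17:05.
Length: 8 h 40 min.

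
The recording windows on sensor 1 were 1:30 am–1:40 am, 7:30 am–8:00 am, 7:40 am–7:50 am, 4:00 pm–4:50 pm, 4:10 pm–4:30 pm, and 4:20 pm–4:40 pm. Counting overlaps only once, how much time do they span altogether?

Merged: 1:30 am–1:40 am, 7:30 am–8:00 am, 4:00 pm–4:50 pm.
Lengths: 10 min + 30 min + 50 min = 1 h 30 min.

1 h 30 min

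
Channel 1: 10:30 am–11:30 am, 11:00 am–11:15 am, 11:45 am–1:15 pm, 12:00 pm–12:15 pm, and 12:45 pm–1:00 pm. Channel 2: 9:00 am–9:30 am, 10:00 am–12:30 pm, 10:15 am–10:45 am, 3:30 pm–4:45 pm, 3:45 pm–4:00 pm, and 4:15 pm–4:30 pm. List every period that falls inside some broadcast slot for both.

A, merged: 10:30 am–11:30 am, 11:45 am–1:15 pm.
B, merged: 9:00 am–9:30 am, 10:00 am–12:30 pm, 3:30 pm–4:45 pm.
10:30 am–11:30 am overlaps B on 10:30 am–11:30 am.
11:45 am–1:15 pm overlaps B on 11:45 am–12:30 pm.

10:30 am–11:30 am, 11:45 am–12:30 pm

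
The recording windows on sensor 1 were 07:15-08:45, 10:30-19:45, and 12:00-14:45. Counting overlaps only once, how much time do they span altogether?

Merged: 07:15-08:45, 10:30-19:45.
Lengths: 1 h 30 min + 9 h 15 min = 10 h 45 min.

10 h 45 min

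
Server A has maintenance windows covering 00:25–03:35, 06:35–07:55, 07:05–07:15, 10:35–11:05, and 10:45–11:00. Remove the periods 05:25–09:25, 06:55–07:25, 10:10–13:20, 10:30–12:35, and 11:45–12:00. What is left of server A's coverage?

First set merges to 00:25–03:35, 06:35–07:55, 10:35–11:05.
Second set merges to 05:25–09:25, 10:10–13:20.
00:25–03:35 is untouched.
06:35–07:55 lies entirely inside B → drops out.
10:35–11:05 lies entirely inside B → drops out.

00:25–03:35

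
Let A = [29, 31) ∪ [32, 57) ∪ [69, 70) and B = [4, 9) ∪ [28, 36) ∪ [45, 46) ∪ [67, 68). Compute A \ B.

[29, 31) lies entirely inside B → drops out.
[32, 57) with B removed leaves [36, 45), [46, 57).
[69, 70) is untouched.

[36, 45) ∪ [46, 57) ∪ [69, 70)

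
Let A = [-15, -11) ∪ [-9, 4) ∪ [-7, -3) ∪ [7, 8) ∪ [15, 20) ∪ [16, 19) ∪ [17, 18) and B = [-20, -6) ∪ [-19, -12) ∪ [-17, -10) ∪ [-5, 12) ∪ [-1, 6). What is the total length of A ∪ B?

37

Merge the first list: [-15, -11), [-9, 4), [7, 8), [15, 20).
Merge the second list: [-20, -6), [-5, 12).
A ∪ B = [-20, 12), [15, 20).
Total: 32 + 5 = 37.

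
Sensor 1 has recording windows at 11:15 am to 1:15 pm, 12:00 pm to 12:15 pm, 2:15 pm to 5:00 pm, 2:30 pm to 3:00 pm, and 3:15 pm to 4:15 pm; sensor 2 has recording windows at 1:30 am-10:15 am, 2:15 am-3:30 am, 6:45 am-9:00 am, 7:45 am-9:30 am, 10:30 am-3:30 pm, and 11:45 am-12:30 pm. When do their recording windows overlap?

Merge the first list: 11:15 am-1:15 pm, 2:15 pm-5:00 pm.
Merge the second list: 1:30 am-10:15 am, 10:30 am-3:30 pm.
11:15 am-1:15 pm ∩ B → 11:15 am-1:15 pm.
2:15 pm-5:00 pm ∩ B → 2:15 pm-3:30 pm.

11:15 am-1:15 pm, 2:15 pm-3:30 pm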